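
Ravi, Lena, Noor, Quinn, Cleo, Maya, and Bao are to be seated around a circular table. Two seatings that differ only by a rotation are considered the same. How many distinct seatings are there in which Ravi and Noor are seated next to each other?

240

Treat {Ravi, Noor} as one unit (2 internal orders) and seat the resulting 6 units around the table: (5)! circular arrangements.
So 2 × (5)! = 2 × 120 = 240.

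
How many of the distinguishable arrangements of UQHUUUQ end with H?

15

Fix H in the last position and arrange the remaining 6 letters.
Those 6 letters have Q appearing twice and U appearing 4 times, giving (6)!/(4!·2!) = 15.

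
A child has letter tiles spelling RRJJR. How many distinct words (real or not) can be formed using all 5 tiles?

10

RRJJR has 5 letters with J appearing twice and R appearing 3 times.
The number of distinct arrangements is 5!/(3!·2!) = 120/12 = 10.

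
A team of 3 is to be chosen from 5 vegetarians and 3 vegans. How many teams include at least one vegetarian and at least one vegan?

45

With no constraint there are C(8,3) = 56 possible selections.
Subtract selections that omit an entire group: no vegetarians → C(3,3) = 1; no vegans → C(5,3) = 10.
Both groups omitted at once is impossible, so 56 − 11 = 45.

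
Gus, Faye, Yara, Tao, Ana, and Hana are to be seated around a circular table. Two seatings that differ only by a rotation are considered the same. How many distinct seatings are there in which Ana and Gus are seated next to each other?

48

Treat {Ana, Gus} as one unit (2 internal orders) and seat the resulting 5 units around the table: (4)! circular arrangements.
So 2 × (4)! = 2 × 24 = 48.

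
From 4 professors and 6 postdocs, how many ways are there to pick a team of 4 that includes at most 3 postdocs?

Split by how many postdocs are chosen (0 through 3).
Sum: C(6,0)·C(4,4) + C(6,1)·C(4,3) + C(6,2)·C(4,2) + C(6,3)·C(4,1) = 1 + 24 + 90 + 80 = 195.

195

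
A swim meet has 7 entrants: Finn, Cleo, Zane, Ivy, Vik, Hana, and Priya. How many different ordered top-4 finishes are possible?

This is an ordered selection of 4 from 7: P(7,4).
That gives 7 × 6 × 5 × 4 = 840.

840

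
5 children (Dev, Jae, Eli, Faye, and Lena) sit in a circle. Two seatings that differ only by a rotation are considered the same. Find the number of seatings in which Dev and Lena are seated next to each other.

12

Treat {Dev, Lena} as one unit (2 internal orders) and seat the resulting 4 units around the table: (3)! circular arrangements.
So 2 × (3)! = 2 × 6 = 12.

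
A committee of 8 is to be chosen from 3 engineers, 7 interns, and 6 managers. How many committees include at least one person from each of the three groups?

11529

Unrestricted: C(16,8) = 12870 ways to pick any 8 of the 16.
Selections missing a whole group: no engineers → C(13,8) = 1287; no interns → C(9,8) = 9; no managers → C(10,8) = 45.
Add back selections omitting two groups (i.e. drawn from a single group): C(3,8) + C(7,8) + C(6,8) = 0.
By inclusion–exclusion: 12870 − 1341 + 0 = 11529.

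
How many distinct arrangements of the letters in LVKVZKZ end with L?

Fix L in the last position and arrange the remaining 6 letters.
Those 6 letters have K appearing twice, V appearing twice, and Z appearing twice, giving (6)!/(2!·2!·2!) = 90.

90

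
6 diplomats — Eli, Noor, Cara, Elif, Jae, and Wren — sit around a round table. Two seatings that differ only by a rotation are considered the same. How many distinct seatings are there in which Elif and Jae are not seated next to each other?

72

Without the restriction there are (5)! = 120 seatings.
Those with Elif next to Jae: fuse the pair into one unit and seat 5 units around a circle — 2·(4)! = 48.
Subtracting, 120 − 48 = 72.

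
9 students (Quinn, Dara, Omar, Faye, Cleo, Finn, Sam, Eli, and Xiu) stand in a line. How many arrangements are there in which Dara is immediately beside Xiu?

80640

Treat {Dara, Xiu} as a single unit. There are 8 units to order, and the pair itself can be ordered 2 ways.
That gives 2 × 8! = 2 × 40320 = 80640.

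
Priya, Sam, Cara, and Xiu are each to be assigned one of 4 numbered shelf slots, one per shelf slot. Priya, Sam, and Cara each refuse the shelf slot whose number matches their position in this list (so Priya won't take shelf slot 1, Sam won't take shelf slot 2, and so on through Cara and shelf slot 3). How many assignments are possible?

11

Let Aᵢ (for i ∈ {1, 2, 3}) be the placements that put person i in their forbidden shelf slot. Any j of these fix j positions, leaving (4−j)! ways to fill the rest, and there are C(3,j) ways to pick which j.
By inclusion–exclusion, the number of valid placements is Σ_{j=0}^{3} (−1)^j C(3,j)·(4−j)!.
Computing: 24 − 18 + 6 − 1 = 11.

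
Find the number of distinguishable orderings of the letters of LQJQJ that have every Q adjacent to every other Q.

Treat the 2 copies of Q as a single block. The multiset to arrange is then {QQ, J, J, L}, 4 items in all.
That gives (4)!/(2!) = 12 arrangements.

12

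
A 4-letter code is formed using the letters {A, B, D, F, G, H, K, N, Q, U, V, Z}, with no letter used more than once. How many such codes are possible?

This is a permutation of 4 out of 12: P(12,4) = 12!/8!.
That product is 12 × 11 × 10 × 9 = 11880.

11880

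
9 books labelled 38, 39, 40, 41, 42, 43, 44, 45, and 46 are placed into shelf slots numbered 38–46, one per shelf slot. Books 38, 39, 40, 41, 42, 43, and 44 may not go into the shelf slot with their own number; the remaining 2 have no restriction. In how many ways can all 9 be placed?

165016

Let Aᵢ (for 38 ≤ i ≤ 44) be the placements that put book i in its forbidden shelf slot. Any j of these fix j positions, leaving (9−j)! ways to fill the rest, and there are C(7,j) ways to pick which j.
By inclusion–exclusion, the number of valid placements is Σ_{j=0}^{7} (−1)^j C(7,j)·(9−j)!.
Computing: 362880 − 282240 + 105840 − 25200 + 4200 − 504 + 42 − 2 = 165016.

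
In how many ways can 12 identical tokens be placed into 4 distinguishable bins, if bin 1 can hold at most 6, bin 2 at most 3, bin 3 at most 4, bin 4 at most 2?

Ignoring the caps, the number of non-negative solutions to x_1+…+x_4 = 12 is C(15,3) = 455.
Subtract solutions that violate a single cap (substitute x_i' = x_i − (cap_i+1)): x_1 ≥ 7 gives C(8,3) = 56; x_2 ≥ 4 gives C(11,3) = 165; x_3 ≥ 5 gives C(10,3) = 120; x_4 ≥ 3 gives C(12,3) = 220. Together 561.
Add back pairs where two caps are both exceeded: 4 + 1 + 10 + 20 + 56 + 35 = 126.
Subtract triples: 0 + 0 + 0 + 1 = 1.
By inclusion–exclusion the count is 455 − 561 + 126 − 1 = 19.

19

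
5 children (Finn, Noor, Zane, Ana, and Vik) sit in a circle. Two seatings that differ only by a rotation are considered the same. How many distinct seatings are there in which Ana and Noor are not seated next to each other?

All circular seatings of 5 people number (4)! = 24.
Seatings with Ana beside Noor: treat them as a block with 2 internal orders, giving 2 × (3)! = 12.
Subtracting, 24 − 12 = 12.

12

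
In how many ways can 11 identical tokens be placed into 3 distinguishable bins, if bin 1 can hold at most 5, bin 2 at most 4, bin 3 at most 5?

10

By stars and bars, unrestricted non-negative solutions to x_1+…+x_3 = 11 number C(11+2,2) = 78.
Subtract solutions that violate a single cap (substitute x_i' = x_i − (cap_i+1)): x_1 ≥ 6 gives C(7,2) = 21; x_2 ≥ 5 gives C(8,2) = 28; x_3 ≥ 6 gives C(7,2) = 21. Together 70.
Add back pairs where two caps are both exceeded: 1 + 0 + 1 = 2.
By inclusion–exclusion the count is 78 − 70 + 2 = 10.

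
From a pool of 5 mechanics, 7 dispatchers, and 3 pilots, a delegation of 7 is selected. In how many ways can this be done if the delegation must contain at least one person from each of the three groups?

With no constraint there are C(15,7) = 6435 possible selections.
Selections missing a whole group: no mechanics → C(10,7) = 120; no dispatchers → C(8,7) = 8; no pilots → C(12,7) = 792.
Add back selections omitting two groups (i.e. drawn from a single group): C(5,7) + C(7,7) + C(3,7) = 1.
By inclusion–exclusion: 6435 − 920 + 1 = 5516.

5516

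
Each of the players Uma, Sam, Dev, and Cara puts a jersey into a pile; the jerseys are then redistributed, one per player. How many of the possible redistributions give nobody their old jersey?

Count assignments avoiding every fixed point. For any j of the 4 players fixed to their old jersey, the other 4−j can be arranged in (4−j)! ways.
By inclusion–exclusion this is Σ_{j=0}^{4} (−1)^j C(4,j)·(4−j)!.
Computing: 24 − 24 + 12 − 4 + 1 = 9.

9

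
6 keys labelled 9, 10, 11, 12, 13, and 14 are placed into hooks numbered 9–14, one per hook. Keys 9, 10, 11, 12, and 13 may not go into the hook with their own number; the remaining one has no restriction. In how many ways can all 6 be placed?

309

Let Aᵢ (for 9 ≤ i ≤ 13) be the placements that put key i in its forbidden hook. Any j of these fix j positions, leaving (6−j)! ways to fill the rest, and there are C(5,j) ways to pick which j.
By inclusion–exclusion, the number of valid placements is Σ_{j=0}^{5} (−1)^j C(5,j)·(6−j)!.
Computing: 720 − 600 + 240 − 60 + 10 − 1 = 309.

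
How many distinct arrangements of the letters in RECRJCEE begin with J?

Fix J in the first position and arrange the remaining 7 letters.
Those 7 letters have C appearing twice, E appearing 3 times, and R appearing twice, giving (7)!/(3!·2!·2!) = 210.

210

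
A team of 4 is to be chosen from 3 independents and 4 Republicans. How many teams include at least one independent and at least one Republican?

34

Total 4-person selections from all 7: C(7,4) = 35.
Subtract selections that omit an entire group: no independents → C(4,4) = 1; no Republicans → C(3,4) = 0.
Both groups omitted at once is impossible, so 35 − 1 = 34.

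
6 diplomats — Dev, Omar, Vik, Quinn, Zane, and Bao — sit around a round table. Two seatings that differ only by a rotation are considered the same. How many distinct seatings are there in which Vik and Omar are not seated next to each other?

72

Without the restriction there are (5)! = 120 seatings.
Those with Vik next to Omar: fuse the pair into one unit and seat 5 units around a circle — 2·(4)! = 48.
Subtracting, 120 − 48 = 72.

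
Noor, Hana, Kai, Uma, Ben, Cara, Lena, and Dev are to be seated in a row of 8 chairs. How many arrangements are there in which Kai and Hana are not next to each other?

30240

Of the 8! = 40320 arrangements, those with Kai and Hana adjacent number 2 × 7! = 10080 (treat the pair as a block with 2 internal orders).
Complementary counting: 40320 − 10080 = 30240.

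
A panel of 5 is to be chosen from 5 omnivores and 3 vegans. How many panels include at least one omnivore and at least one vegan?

With no constraint there are C(8,5) = 56 possible selections.
Selections missing a whole group: no omnivores → C(3,5) = 0; no vegans → C(5,5) = 1.
Both groups omitted at once is impossible, so 56 − 1 = 55.

55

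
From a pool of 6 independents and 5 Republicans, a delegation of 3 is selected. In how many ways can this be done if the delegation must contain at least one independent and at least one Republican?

With no constraint there are C(11,3) = 165 possible selections.
Subtract selections that omit an entire group: no independents → C(5,3) = 10; no Republicans → C(6,3) = 20.
Both groups omitted at once is impossible, so 165 − 30 = 135.

135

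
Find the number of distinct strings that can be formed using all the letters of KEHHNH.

120

Letter multiplicities in KEHHNH: E×1, H×3, K×1, N×1.
Dividing 6! = 720 by 3! = 6 for the repeated letters gives 120.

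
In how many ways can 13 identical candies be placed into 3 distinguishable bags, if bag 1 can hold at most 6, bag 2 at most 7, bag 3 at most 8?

41

Ignoring the caps, the number of non-negative solutions to x_1+…+x_3 = 13 is C(15,2) = 105.
Subtract solutions that violate a single cap (substitute x_i' = x_i − (cap_i+1)): x_1 ≥ 7 gives C(8,2) = 28; x_2 ≥ 8 gives C(7,2) = 21; x_3 ≥ 9 gives C(6,2) = 15. Together 64.
No two caps can be exceeded simultaneously, so the pair terms are all 0.
By inclusion–exclusion the count is 105 − 64 + 0 = 41.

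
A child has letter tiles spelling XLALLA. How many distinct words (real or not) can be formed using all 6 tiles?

Letter multiplicities in XLALLA: A×2, L×3, X×1.
So there are 6! / (3!·2!) = 60 distinguishable arrangements.

60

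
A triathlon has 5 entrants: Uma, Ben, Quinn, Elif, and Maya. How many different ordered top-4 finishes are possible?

120

There are 5 choices for 1st place, 4 for 2nd, and so on down to 2 for position 4.
That gives 5 × 4 × 3 × 2 = 120.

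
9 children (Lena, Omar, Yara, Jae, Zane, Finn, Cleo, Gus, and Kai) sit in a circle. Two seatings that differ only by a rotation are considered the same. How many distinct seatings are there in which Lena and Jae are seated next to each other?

10080

Glue Lena and Jae into a block (2 internal orders). Seating 8 units around a circle gives (7)! arrangements.
So 2 × (7)! = 2 × 5040 = 10080.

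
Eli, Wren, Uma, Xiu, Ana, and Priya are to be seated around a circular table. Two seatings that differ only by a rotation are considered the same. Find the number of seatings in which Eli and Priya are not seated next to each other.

All circular seatings of 6 people number (5)! = 120.
Those with Eli next to Priya: fuse the pair into one unit and seat 5 units around a circle — 2·(4)! = 48.
Subtracting, 120 − 48 = 72.

72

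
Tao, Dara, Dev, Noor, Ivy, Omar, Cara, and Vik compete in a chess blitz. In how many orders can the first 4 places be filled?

There are 8 choices for 1st place, 7 for 2nd, and so on down to 5 for position 4.
That gives 8 × 7 × 6 × 5 = 1680.

1680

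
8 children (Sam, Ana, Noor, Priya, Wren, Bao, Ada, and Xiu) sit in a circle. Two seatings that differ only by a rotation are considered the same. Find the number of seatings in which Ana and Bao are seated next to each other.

1440

Glue Ana and Bao into a block (2 internal orders). Seating 7 units around a circle gives (6)! arrangements.
So 2 × (6)! = 2 × 720 = 1440.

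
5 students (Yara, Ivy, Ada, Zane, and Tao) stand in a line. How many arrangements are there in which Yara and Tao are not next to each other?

72

Of the 5! = 120 arrangements, those with Yara and Tao adjacent number 2 × 4! = 48 (treat the pair as a block with 2 internal orders).
Complementary counting: 120 − 48 = 72.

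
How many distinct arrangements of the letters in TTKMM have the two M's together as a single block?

Treat the 2 copies of M as a single block. The multiset to arrange is then {MM, K, T, T}, 4 items in all.
That gives (4)!/(2!) = 12 arrangements.

12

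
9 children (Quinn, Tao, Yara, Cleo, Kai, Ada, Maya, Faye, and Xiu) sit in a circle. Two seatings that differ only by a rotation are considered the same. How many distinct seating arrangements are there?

Around a circle, 9 distinct people have 9!/9 = (8)! = 40320 rotationally distinct seatings.

40320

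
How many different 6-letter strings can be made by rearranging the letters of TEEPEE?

Letter multiplicities in TEEPEE: E×4, P×1, T×1.
So there are 6! / (4!) = 30 distinguishable arrangements.

30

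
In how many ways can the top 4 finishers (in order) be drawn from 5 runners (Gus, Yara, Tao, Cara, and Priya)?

120

There are 5 choices for 1st place, 4 for 2nd, and so on down to 2 for position 4.
That gives 5 × 4 × 3 × 2 = 120.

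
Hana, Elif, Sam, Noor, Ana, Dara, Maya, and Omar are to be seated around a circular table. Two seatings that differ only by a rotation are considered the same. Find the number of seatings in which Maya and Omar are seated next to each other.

1440

Treat {Maya, Omar} as one unit (2 internal orders) and seat the resulting 7 units around the table: (6)! circular arrangements.
So 2 × (6)! = 2 × 720 = 1440.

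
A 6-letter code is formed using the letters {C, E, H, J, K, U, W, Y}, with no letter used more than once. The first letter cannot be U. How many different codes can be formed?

The first letter has 8−1 = 7 choices (anything except U).
The remaining 5 letters are filled from the other 7 symbols without repetition: 7 × 6 × 5 × 4 × 3 = 2520.
Total: 7 × 2520 = 17640.

17640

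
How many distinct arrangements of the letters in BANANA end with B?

With the last slot taken by B, it remains to arrange the other 5 letters (ANANA).
Those 5 letters have A appearing 3 times and N appearing twice, giving (5)!/(3!·2!) = 10.

10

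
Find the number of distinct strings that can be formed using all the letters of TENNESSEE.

TENNESSEE has 9 letters with E appearing 4 times, N appearing twice, and S appearing twice.
Dividing 9! = 362880 by 4!·2!·2! = 96 for the repeated letters gives 3780.

3780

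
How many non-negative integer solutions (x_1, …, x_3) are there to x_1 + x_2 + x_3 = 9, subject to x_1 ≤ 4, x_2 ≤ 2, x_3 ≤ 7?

12

Without the upper bounds there are C(11,2) = 55 ways to split 9 among 3 variables.
Subtract solutions that violate a single cap (substitute x_i' = x_i − (cap_i+1)): x_1 ≥ 5 gives C(6,2) = 15; x_2 ≥ 3 gives C(8,2) = 28; x_3 ≥ 8 gives C(3,2) = 3. Together 46.
Add back pairs where two caps are both exceeded: 3 + 0 + 0 = 3.
By inclusion–exclusion the count is 55 − 46 + 3 = 12.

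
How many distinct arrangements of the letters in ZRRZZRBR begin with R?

140

With the first slot taken by R, it remains to arrange the other 7 letters (ZRZZRBR).
Those 7 letters have R appearing 3 times and Z appearing 3 times, giving (7)!/(3!·3!) = 140.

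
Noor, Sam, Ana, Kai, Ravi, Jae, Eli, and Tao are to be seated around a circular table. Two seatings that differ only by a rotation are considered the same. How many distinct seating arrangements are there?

5040

Seat Noor anywhere (absorbing the rotational symmetry), then permute the other 7: (7)! = 5040.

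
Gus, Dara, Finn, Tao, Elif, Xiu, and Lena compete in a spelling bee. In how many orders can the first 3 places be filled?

There are 7 choices for 1st place, 6 for 2nd, and 5 for 3rd.
That gives 7 × 6 × 5 = 210.

210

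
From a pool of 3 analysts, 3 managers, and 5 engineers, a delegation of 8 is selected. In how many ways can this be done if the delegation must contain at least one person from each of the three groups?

With no constraint there are C(11,8) = 165 possible selections.
Selections missing a whole group: no analysts → C(8,8) = 1; no managers → C(8,8) = 1; no engineers → C(6,8) = 0.
Add back selections omitting two groups (i.e. drawn from a single group): C(3,8) + C(3,8) + C(5,8) = 0.
By inclusion–exclusion: 165 − 2 + 0 = 163.

163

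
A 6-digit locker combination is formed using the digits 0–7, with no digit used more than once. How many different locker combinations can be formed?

20160

With no repetition, fill the 6 digits in order: 8 choices, then 7, down to 3.
That product is 8 × 7 × 6 × 5 × 4 × 3 = 20160.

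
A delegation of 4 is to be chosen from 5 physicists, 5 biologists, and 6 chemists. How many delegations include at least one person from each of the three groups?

Unrestricted: C(16,4) = 1820 ways to pick any 4 of the 16.
Subtract selections that omit an entire group: no physicists → C(11,4) = 330; no biologists → C(11,4) = 330; no chemists → C(10,4) = 210.
Add back selections omitting two groups (i.e. drawn from a single group): C(5,4) + C(5,4) + C(6,4) = 25.
By inclusion–exclusion: 1820 − 870 + 25 = 975.

975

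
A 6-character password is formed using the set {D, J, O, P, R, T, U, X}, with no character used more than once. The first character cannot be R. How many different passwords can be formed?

17640

The first character has 8−1 = 7 choices (anything except R).
The remaining 5 characters are filled from the other 7 symbols without repetition: 7 × 6 × 5 × 4 × 3 = 2520.
Total: 7 × 2520 = 17640.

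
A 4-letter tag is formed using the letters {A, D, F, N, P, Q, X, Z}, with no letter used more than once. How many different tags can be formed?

With no repetition, fill the 4 letters in order: 8 choices, then 7, down to 5.
8 × 7 × 6 × 5 = 1680.

1680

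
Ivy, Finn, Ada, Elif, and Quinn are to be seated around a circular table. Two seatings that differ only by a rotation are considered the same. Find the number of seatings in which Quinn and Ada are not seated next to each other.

12

Without the restriction there are (4)! = 24 seatings.
Those with Quinn next to Ada: fuse the pair into one unit and seat 4 units around a circle — 2·(3)! = 12.
Subtracting, 24 − 12 = 12.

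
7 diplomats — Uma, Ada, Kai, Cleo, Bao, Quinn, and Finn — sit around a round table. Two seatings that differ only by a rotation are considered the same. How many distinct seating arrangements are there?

Seat Uma anywhere (absorbing the rotational symmetry), then permute the other 6: (6)! = 720.

720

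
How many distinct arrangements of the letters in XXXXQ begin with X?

4

With the first slot taken by X, it remains to arrange the other 4 letters (XXXQ).
Those 4 letters have X appearing 3 times, giving (4)!/(3!) = 4.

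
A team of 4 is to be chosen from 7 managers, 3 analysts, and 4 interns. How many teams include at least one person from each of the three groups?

462

With no constraint there are C(14,4) = 1001 possible selections.
Subtract selections that omit an entire group: no managers → C(7,4) = 35; no analysts → C(11,4) = 330; no interns → C(10,4) = 210.
Add back selections omitting two groups (i.e. drawn from a single group): C(7,4) + C(3,4) + C(4,4) = 36.
By inclusion–exclusion: 1001 − 575 + 36 = 462.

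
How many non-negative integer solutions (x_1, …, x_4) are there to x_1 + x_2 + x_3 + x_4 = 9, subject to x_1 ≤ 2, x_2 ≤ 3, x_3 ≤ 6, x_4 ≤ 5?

61

Ignoring the caps, the number of non-negative solutions to x_1+…+x_4 = 9 is C(12,3) = 220.
Subtract solutions that violate a single cap (substitute x_i' = x_i − (cap_i+1)): x_1 ≥ 3 gives C(9,3) = 84; x_2 ≥ 4 gives C(8,3) = 56; x_3 ≥ 7 gives C(5,3) = 10; x_4 ≥ 6 gives C(6,3) = 20. Together 170.
Add back pairs where two caps are both exceeded: 10 + 0 + 1 + 0 + 0 + 0 = 11.
By inclusion–exclusion the count is 220 − 170 + 11 = 61.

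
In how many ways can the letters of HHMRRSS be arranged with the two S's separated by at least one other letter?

There are 7!/(2!·2!·2!) = 630 arrangements of HHMRRSS in total.
Arrangements with the S's together: treat SS as one letter, giving (6)!/(2!·2!) = 180.
Subtracting, 630 − 180 = 450 arrangements keep the S's apart.

450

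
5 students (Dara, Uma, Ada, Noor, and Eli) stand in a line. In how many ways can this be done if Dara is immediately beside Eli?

48

Treat {Dara, Eli} as a single unit. There are 4 units to order, and the pair itself can be ordered 2 ways.
So the count is 2·(4)! = 48.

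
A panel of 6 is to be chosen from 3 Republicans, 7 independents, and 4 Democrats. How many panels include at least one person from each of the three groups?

Unrestricted: C(14,6) = 3003 ways to pick any 6 of the 14.
Selections missing a whole group: no Republicans → C(11,6) = 462; no independents → C(7,6) = 7; no Democrats → C(10,6) = 210.
Add back selections omitting two groups (i.e. drawn from a single group): C(3,6) + C(7,6) + C(4,6) = 7.
By inclusion–exclusion: 3003 − 679 + 7 = 2331.

2331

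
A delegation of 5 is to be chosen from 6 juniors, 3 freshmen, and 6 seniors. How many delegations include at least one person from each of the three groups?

Unrestricted: C(15,5) = 3003 ways to pick any 5 of the 15.
Subtract selections that omit an entire group: no juniors → C(9,5) = 126; no freshmen → C(12,5) = 792; no seniors → C(9,5) = 126.
Add back selections omitting two groups (i.e. drawn from a single group): C(6,5) + C(3,5) + C(6,5) = 12.
By inclusion–exclusion: 3003 − 1044 + 12 = 1971.

1971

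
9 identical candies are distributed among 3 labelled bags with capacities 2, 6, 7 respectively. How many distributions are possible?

18

Ignoring the caps, the number of non-negative solutions to x_1+…+x_3 = 9 is C(11,2) = 55.
Subtract solutions that violate a single cap (substitute x_i' = x_i − (cap_i+1)): x_1 ≥ 3 gives C(8,2) = 28; x_2 ≥ 7 gives C(4,2) = 6; x_3 ≥ 8 gives C(3,2) = 3. Together 37.
No two caps can be exceeded simultaneously, so the pair terms are all 0.
By inclusion–exclusion the count is 55 − 37 + 0 = 18.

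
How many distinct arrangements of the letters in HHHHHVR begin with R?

With the first slot taken by R, it remains to arrange the other 6 letters (HHHHHV).
Those 6 letters have H appearing 5 times, giving (6)!/(5!) = 6.

6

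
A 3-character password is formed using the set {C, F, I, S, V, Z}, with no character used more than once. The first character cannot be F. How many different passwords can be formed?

100

The first character has 6−1 = 5 choices (anything except F).
The remaining 2 characters are filled from the other 5 symbols without repetition: 5 × 4 = 20.
Total: 5 × 20 = 100.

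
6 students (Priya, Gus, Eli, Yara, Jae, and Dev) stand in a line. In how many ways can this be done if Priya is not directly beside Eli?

Of the 6! = 720 arrangements, those with Priya and Eli adjacent number 2 × 5! = 240 (treat the pair as a block with 2 internal orders).
Complementary counting: 720 − 240 = 480.

480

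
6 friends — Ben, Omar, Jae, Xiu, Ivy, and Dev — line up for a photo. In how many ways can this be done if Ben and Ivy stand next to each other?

Place the 4 others and the Ben-Ivy pair as 5 objects in a line; the pair has 2 internal arrangements.
So the count is 2·(5)! = 240.

240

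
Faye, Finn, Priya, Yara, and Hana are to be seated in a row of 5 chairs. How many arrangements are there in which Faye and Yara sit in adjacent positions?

Glue Faye and Yara into one block (2 internal orders), leaving 4 units to arrange in a row.
So the count is 2·(4)! = 48.

48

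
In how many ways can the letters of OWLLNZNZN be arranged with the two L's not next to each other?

There are 9!/(3!·2!·2!) = 15120 arrangements of OWLLNZNZN in total.
Arrangements with the L's together: treat LL as one letter, giving (8)!/(3!·2!) = 3360.
Subtracting, 15120 − 3360 = 11760 arrangements keep the L's apart.

11760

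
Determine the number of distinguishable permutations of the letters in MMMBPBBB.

The 8 letters of MMMBPBBB have repeats: B appearing 4 times and M appearing 3 times.
Dividing 8! = 40320 by 4!·3! = 144 for the repeated letters gives 280.

280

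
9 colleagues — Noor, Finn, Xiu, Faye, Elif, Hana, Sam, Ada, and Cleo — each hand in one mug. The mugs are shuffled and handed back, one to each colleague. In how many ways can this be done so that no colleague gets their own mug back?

Count assignments avoiding every fixed point. For any j of the 9 colleagues fixed to their own mug, the other 9−j can be arranged in (9−j)! ways.
By inclusion–exclusion this is Σ_{j=0}^{9} (−1)^j C(9,j)·(9−j)!.
Computing: 362880 − 362880 + 181440 − 60480 + 15120 − 3024 + 504 − 72 + 9 − 1 = 133496.

133496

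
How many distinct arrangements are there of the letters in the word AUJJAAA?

105

AUJJAAA has 7 letters with A appearing 4 times and J appearing twice.
Dividing 7! = 5040 by 4!·2! = 48 for the repeated letters gives 105.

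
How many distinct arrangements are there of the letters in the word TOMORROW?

The 8 letters of TOMORROW have repeats: O appearing 3 times and R appearing twice.
So there are 8! / (3!·2!) = 3360 distinguishable arrangements.

3360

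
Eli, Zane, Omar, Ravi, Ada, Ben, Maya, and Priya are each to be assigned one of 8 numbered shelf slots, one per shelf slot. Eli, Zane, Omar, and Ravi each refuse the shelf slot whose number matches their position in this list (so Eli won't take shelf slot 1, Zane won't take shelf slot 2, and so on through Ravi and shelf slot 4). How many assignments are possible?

Let Aᵢ (for 1 ≤ i ≤ 4) be the placements that put person i in their forbidden shelf slot. Any j of these fix j positions, leaving (8−j)! ways to fill the rest, and there are C(4,j) ways to pick which j.
By inclusion–exclusion, the number of valid placements is Σ_{j=0}^{4} (−1)^j C(4,j)·(8−j)!.
Computing: 40320 − 20160 + 4320 − 480 + 24 = 24024.

24024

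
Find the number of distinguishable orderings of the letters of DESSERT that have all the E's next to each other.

Treat the 2 copies of E as a single block. The multiset to arrange is then {EE, D, R, S, S, T}, 6 items in all.
That gives (6)!/(2!) = 360 arrangements.

360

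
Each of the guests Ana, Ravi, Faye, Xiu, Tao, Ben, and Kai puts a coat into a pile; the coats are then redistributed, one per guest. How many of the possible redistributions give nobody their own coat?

Count assignments avoiding every fixed point. For any j of the 7 guests fixed to their own coat, the other 7−j can be arranged in (7−j)! ways.
By inclusion–exclusion this is Σ_{j=0}^{7} (−1)^j C(7,j)·(7−j)!.
Computing: 5040 − 5040 + 2520 − 840 + 210 − 42 + 7 − 1 = 1854.

1854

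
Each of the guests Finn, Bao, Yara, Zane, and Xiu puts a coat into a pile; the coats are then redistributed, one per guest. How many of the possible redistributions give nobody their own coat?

Count assignments avoiding every fixed point. For any j of the 5 guests fixed to their own coat, the other 5−j can be arranged in (5−j)! ways.
By inclusion–exclusion this is Σ_{j=0}^{5} (−1)^j C(5,j)·(5−j)!.
Computing: 120 − 120 + 60 − 20 + 5 − 1 = 44.

44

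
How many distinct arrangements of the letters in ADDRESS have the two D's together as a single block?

Treat the 2 copies of D as a single block. The multiset to arrange is then {DD, A, E, R, S, S}, 6 items in all.
That gives (6)!/(2!) = 360 arrangements.

360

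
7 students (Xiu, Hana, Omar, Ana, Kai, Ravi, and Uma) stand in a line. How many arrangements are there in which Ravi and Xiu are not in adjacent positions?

There are 7! = 5040 arrangements in all. If Ravi and Xiu are adjacent, merging them into one block gives 2·(6)! = 1440 arrangements.
Complementary counting: 5040 − 1440 = 3600.

3600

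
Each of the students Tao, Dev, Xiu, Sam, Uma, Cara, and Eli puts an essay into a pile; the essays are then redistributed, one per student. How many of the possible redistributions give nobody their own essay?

Let Aᵢ be the assignments in which student i gets their own essay. We want the size of the complement of A₁∪…∪A_7.
By inclusion–exclusion this is Σ_{j=0}^{7} (−1)^j C(7,j)·(7−j)!.
Computing: 5040 − 5040 + 2520 − 840 + 210 − 42 + 7 − 1 = 1854.

1854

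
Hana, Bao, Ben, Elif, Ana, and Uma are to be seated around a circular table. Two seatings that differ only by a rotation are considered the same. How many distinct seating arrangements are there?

120

Around a circle, 6 distinct people have 6!/6 = (5)! = 120 rotationally distinct seatings.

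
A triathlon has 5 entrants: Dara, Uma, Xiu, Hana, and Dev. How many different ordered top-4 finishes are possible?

This is an ordered selection of 4 from 5: P(5,4).
That gives 5 × 4 × 3 × 2 = 120.

120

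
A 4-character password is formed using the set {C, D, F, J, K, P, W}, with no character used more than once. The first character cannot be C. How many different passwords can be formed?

720

The first character has 7−1 = 6 choices (anything except C).
The remaining 3 characters are filled from the other 6 symbols without repetition: 6 × 5 × 4 = 120.
Total: 6 × 120 = 720.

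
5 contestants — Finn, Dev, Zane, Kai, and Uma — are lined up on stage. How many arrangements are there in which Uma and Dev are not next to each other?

72

Of the 5! = 120 arrangements, those with Uma and Dev adjacent number 2 × 4! = 48 (treat the pair as a block with 2 internal orders).
So 120 − 48 = 72 arrangements keep them apart.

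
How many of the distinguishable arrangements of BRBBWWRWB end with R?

280

Fix R in the last position and arrange the remaining 8 letters.
Those 8 letters have B appearing 4 times and W appearing 3 times, giving (8)!/(4!·3!) = 280.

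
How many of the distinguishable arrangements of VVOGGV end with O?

With the last slot taken by O, it remains to arrange the other 5 letters (VVGGV).
Those 5 letters have G appearing twice and V appearing 3 times, giving (5)!/(3!·2!) = 10.

10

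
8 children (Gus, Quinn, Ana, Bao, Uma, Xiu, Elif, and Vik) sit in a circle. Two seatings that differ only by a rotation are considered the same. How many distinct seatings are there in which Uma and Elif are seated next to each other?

1440

Glue Uma and Elif into a block (2 internal orders). Seating 7 units around a circle gives (6)! arrangements.
So 2 × (6)! = 2 × 720 = 1440.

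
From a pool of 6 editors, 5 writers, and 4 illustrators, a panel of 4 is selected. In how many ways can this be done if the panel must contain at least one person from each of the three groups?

Total 4-person selections from all 15: C(15,4) = 1365.
Subtract selections that omit an entire group: no editors → C(9,4) = 126; no writers → C(10,4) = 210; no illustrators → C(11,4) = 330.
Add back selections omitting two groups (i.e. drawn from a single group): C(6,4) + C(5,4) + C(4,4) = 21.
By inclusion–exclusion: 1365 − 666 + 21 = 720.

720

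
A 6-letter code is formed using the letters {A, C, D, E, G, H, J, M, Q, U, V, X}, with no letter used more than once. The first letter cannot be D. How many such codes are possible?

609840

The first letter has 12−1 = 11 choices (anything except D).
The remaining 5 letters are filled from the other 11 symbols without repetition: 11 × 10 × 9 × 8 × 7 = 55440.
Total: 11 × 55440 = 609840.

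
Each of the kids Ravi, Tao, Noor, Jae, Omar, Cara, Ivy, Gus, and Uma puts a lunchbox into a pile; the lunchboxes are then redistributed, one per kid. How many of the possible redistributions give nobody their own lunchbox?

133496

This is the derangement count D_9: permutations of 9 items with no fixed point.
By inclusion–exclusion this is Σ_{j=0}^{9} (−1)^j C(9,j)·(9−j)!.
Computing: 362880 − 362880 + 181440 − 60480 + 15120 − 3024 + 504 − 72 + 9 − 1 = 133496.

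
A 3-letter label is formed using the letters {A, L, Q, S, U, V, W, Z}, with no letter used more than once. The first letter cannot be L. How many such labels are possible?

294

The first letter has 8−1 = 7 choices (anything except L).
The remaining 2 letters are filled from the other 7 symbols without repetition: 7 × 6 = 42.
Total: 7 × 42 = 294.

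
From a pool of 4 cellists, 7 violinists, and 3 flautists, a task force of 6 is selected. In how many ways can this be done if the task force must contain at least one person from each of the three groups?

2331

Unrestricted: C(14,6) = 3003 ways to pick any 6 of the 14.
Subtract selections that omit an entire group: no cellists → C(10,6) = 210; no violinists → C(7,6) = 7; no flautists → C(11,6) = 462.
Add back selections omitting two groups (i.e. drawn from a single group): C(4,6) + C(7,6) + C(3,6) = 7.
By inclusion–exclusion: 3003 − 679 + 7 = 2331.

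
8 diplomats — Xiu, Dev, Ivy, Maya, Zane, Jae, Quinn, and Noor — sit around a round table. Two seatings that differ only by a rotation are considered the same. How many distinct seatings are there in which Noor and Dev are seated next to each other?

Glue Noor and Dev into a block (2 internal orders). Seating 7 units around a circle gives (6)! arrangements.
So 2 × (6)! = 2 × 720 = 1440.

1440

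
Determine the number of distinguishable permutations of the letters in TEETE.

10

The 5 letters of TEETE have repeats: E appearing 3 times and T appearing twice.
So there are 5! / (3!·2!) = 10 distinguishable arrangements.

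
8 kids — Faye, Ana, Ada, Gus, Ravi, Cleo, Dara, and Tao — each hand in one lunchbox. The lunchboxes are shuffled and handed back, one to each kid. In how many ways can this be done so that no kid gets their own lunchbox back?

Count assignments avoiding every fixed point. For any j of the 8 kids fixed to their own lunchbox, the other 8−j can be arranged in (8−j)! ways.
By inclusion–exclusion this is Σ_{j=0}^{8} (−1)^j C(8,j)·(8−j)!.
Computing: 40320 − 40320 + 20160 − 6720 + 1680 − 336 + 56 − 8 + 1 = 14833.

14833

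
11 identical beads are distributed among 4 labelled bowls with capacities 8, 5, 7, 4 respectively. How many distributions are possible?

195

Ignoring the caps, the number of non-negative solutions to x_1+…+x_4 = 11 is C(14,3) = 364.
Subtract solutions that violate a single cap (substitute x_i' = x_i − (cap_i+1)): x_1 ≥ 9 gives C(5,3) = 10; x_2 ≥ 6 gives C(8,3) = 56; x_3 ≥ 8 gives C(6,3) = 20; x_4 ≥ 5 gives C(9,3) = 84. Together 170.
Add back pairs where two caps are both exceeded: 0 + 0 + 0 + 0 + 1 + 0 = 1.
By inclusion–exclusion the count is 364 − 170 + 1 = 195.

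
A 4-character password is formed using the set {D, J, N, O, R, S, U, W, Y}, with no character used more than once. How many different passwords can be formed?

With no repetition, fill the 4 characters in order: 9 choices, then 8, down to 6.
9 × 8 × 7 × 6 = 3024.

3024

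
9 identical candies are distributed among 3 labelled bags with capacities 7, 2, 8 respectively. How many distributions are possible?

By stars and bars, unrestricted non-negative solutions to x_1+…+x_3 = 9 number C(9+2,2) = 55.
Subtract solutions that violate a single cap (substitute x_i' = x_i − (cap_i+1)): x_1 ≥ 8 gives C(3,2) = 3; x_2 ≥ 3 gives C(8,2) = 28; x_3 ≥ 9 gives C(2,2) = 1. Together 32.
No two caps can be exceeded simultaneously, so the pair terms are all 0.
By inclusion–exclusion the count is 55 − 32 + 0 = 23.

23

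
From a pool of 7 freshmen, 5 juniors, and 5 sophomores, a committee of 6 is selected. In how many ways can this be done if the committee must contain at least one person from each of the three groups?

Total 6-person selections from all 17: C(17,6) = 12376.
Subtract selections that omit an entire group: no freshmen → C(10,6) = 210; no juniors → C(12,6) = 924; no sophomores → C(12,6) = 924.
Add back selections omitting two groups (i.e. drawn from a single group): C(7,6) + C(5,6) + C(5,6) = 7.
By inclusion–exclusion: 12376 − 2058 + 7 = 10325.

10325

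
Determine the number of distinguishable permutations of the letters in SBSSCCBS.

Letter multiplicities in SBSSCCBS: B×2, C×2, S×4.
So there are 8! / (4!·2!·2!) = 420 distinguishable arrangements.

420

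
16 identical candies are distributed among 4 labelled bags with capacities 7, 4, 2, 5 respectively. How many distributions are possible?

Without the upper bounds there are C(19,3) = 969 ways to split 16 among 4 bags.
Subtract solutions that violate a single cap (substitute x_i' = x_i − (cap_i+1)): x_1 ≥ 8 gives C(11,3) = 165; x_2 ≥ 5 gives C(14,3) = 364; x_3 ≥ 3 gives C(16,3) = 560; x_4 ≥ 6 gives C(13,3) = 286. Together 1375.
Add back pairs where two caps are both exceeded: 20 + 56 + 10 + 165 + 56 + 120 = 427.
Subtract triples: 1 + 0 + 0 + 10 = 11.
By inclusion–exclusion the count is 969 − 1375 + 427 − 11 = 10.

10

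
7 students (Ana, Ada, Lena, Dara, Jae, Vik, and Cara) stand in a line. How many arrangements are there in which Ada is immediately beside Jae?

1440

Place the 5 others and the Ada-Jae pair as 6 objects in a line; the pair has 2 internal arrangements.
So the count is 2·(6)! = 1440.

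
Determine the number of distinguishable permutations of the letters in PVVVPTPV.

Letter multiplicities in PVVVPTPV: P×3, T×1, V×4.
The number of distinct arrangements is 8!/(4!·3!) = 40320/144 = 280.

280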